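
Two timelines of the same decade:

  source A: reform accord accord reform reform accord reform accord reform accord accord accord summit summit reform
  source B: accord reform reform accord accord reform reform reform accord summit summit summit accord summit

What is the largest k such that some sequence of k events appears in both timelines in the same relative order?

One common subsequence of length 9: reform [1,3]; then accord [2,4]; then accord [3,5]; then reform [4,6]; then reform [5,7]; then reform [7,8]; then accord [8,9]; then accord [12,13]; then summit [14,14], and the DP table's final entry dp[15][14] is also 9, so no common subsequence is longer.

9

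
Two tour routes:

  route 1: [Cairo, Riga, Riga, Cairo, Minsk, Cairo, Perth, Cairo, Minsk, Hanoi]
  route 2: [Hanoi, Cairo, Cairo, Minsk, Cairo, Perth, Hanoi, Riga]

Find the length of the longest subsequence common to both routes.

6

Match Cairo [1,2], then Cairo [4,3], then Minsk [5,4], then Cairo [6,5], then Perth [7,6], then Hanoi [10,7] — 6 stops in the same relative order in both. dp[10][8] = 6 confirms this is the maximum.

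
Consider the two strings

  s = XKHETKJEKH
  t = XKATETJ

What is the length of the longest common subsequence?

5

Match X at s[1]=t[1] → K at s[2]=t[2] → E at s[4]=t[5] → T at s[5]=t[6] → J at s[7]=t[7] — 5 characters in the same relative order in both, and the DP table's final entry dp[10][7] is also 5, so no common subsequence is longer.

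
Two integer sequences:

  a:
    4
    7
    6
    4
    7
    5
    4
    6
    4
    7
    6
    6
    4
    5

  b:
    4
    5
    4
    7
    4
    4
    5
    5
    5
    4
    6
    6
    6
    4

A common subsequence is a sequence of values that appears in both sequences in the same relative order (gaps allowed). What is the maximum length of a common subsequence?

Taking 4 [1,3], then 7 [2,4], then 4 [4,6], then 5 [6,9], then 4 [7,10], then 6 [8,11], then 6 [11,12], then 6 [12,13], then 4 [13,14] gives a common subsequence of length 9. The LCS DP gives dp[14][14] = 9, so this is optimal.

9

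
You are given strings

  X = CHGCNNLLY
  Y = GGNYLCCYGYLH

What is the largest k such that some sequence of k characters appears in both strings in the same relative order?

Let dp[i][j] be the LCS length of the first i characters of X and the first j characters of Y. dp[i][j] = dp[i-1][j-1]+1 when the i-th and j-th characters match, else max(dp[i-1][j], dp[i][j-1]).
    ·  G  G  N  Y  L  C  C  Y  G  Y  L  H
 ·  0  0  0  0  0  0  0  0  0  0  0  0  0
 C  0  0  0  0  0  0  1  1  1  1  1  1  1
 H  0  0  0  0  0  0  1  1  1  1  1  1  2
 G  0  1  1  1  1  1  1  1  1  2  2  2  2
 C  0  1  1  1  1  1  2  2  2  2  2  2  2
 N  0  1  1  2  2  2  2  2  2  2  2  2  2
 N  0  1  1  2  2  2  2  2  2  2  2  2  2
 L  0  1  1  2  2  3  3  3  3  3  3  3  3
 L  0  1  1  2  2  3  3  3  3  3  3  4  4
 Y  0  1  1  2  3  3  3  3  4  4  4  4  4
dp[9][12] = 4. One LCS (by backtracking along matches): GNLL.

4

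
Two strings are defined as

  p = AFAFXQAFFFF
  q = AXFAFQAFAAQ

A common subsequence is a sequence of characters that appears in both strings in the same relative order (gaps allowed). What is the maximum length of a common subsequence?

Let dp[i][j] be the LCS length of the first i characters of p and the first j characters of q. dp[i][j] = dp[i-1][j-1]+1 when the i-th and j-th characters match, else max(dp[i-1][j], dp[i][j-1]).
    ·  A  X  F  A  F  Q  A  F  A  A  Q
 ·  0  0  0  0  0  0  0  0  0  0  0  0
 A  0  1  1  1  1  1  1  1  1  1  1  1
 F  0  1  1  2  2  2  2  2  2  2  2  2
 A  0  1  1  2  3  3  3  3  3  3  3  3
 F  0  1  1  2  3  4  4  4  4  4  4  4
 X  0  1  2  2  3  4  4  4  4  4  4  4
 Q  0  1  2  2  3  4  5  5  5  5  5  5
 A  0  1  2  2  3  4  5  6  6  6  6  6
 F  0  1  2  3  3  4  5  6  7  7  7  7
 F  0  1  2  3  3  4  5  6  7  7  7  7
 F  0  1  2  3  3  4  5  6  7  7  7  7
 F  0  1  2  3  3  4  5  6  7  7  7  7
dp[11][11] = 7. One LCS (by backtracking along matches): AFAFQAF.

7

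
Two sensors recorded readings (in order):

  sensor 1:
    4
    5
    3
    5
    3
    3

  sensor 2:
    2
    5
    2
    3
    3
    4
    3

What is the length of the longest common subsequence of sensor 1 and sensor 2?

Pick 5 [2,2]; then 3 [3,4]; then 3 [5,5]; then 3 [6,7]; all 4 values appear in both, in order. dp[6][7] = 4 confirms this is the maximum.

4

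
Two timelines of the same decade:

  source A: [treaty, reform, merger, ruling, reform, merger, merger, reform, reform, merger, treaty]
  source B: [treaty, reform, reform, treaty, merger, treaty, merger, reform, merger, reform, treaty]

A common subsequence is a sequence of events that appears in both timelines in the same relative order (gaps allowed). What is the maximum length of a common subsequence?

Taking treaty at source A[1]=source B[1], then reform at source A[2]=source B[2], then reform at source A[5]=source B[3], then merger at source A[6]=source B[5], then merger at source A[7]=source B[7], then reform at source A[8]=source B[8], then reform at source A[9]=source B[10], then treaty at source A[11]=source B[11] gives a common subsequence of length 8, and the DP table's final entry dp[11][11] is also 8, so no common subsequence is longer.

8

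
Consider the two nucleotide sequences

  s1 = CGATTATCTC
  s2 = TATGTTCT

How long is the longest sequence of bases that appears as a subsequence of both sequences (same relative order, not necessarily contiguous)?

6

Taking A [3,2], T [4,3], T [5,5], T [7,6], C [8,7], T [9,8] gives a common subsequence of length 6, and the DP table's final entry dp[10][8] is also 6, so no common subsequence is longer.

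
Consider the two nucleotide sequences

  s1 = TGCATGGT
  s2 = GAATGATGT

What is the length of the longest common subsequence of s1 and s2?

Let dp[i][j] be the LCS length of the first i bases of s1 and the first j bases of s2. dp[i][j] = dp[i-1][j-1]+1 when the i-th and j-th bases match, else max(dp[i-1][j], dp[i][j-1]).
    ·  G  A  A  T  G  A  T  G  T
 ·  0  0  0  0  0  0  0  0  0  0
 T  0  0  0  0  1  1  1  1  1  1
 G  0  1  1  1  1  2  2  2  2  2
 C  0  1  1  1  1  2  2  2  2  2
 A  0  1  2  2  2  2  3  3  3  3
 T  0  1  2  2  3  3  3  4  4  4
 G  0  1  2  2  3  4  4  4  5  5
 G  0  1  2  2  3  4  4  4  5  5
 T  0  1  2  2  3  4  4  5  5  6
dp[8][9] = 6. One LCS (by backtracking along matches): TGATGT.

6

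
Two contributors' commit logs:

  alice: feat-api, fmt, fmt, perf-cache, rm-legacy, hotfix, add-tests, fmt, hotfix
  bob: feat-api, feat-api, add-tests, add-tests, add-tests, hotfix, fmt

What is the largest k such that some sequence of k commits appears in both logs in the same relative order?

Pick feat-api (alice #1, bob #2) → hotfix (alice #6, bob #6) → fmt (alice #8, bob #7); all 3 commits appear in both, in order. dp[9][7] = 3 confirms this is the maximum.

3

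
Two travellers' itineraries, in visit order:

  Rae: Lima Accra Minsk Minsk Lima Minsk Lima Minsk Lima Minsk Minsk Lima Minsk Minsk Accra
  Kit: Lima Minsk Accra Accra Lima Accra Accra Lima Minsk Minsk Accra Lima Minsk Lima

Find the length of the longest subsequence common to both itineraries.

8

Match Lima at Rae[1]=Kit[5], Accra at Rae[2]=Kit[7], Lima at Rae[5]=Kit[8], Minsk at Rae[6]=Kit[9], Minsk at Rae[8]=Kit[10], Lima at Rae[9]=Kit[12], Minsk at Rae[11]=Kit[13], Lima at Rae[12]=Kit[14] — 8 stops in the same relative order in both. The LCS DP gives dp[15][14] = 8, so this is optimal.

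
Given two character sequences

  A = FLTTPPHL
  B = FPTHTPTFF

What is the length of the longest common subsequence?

4

Taking F (A #1, B #1), then T (A #3, B #3), then T (A #4, B #5), then P (A #5, B #6) gives a common subsequence of length 4. The LCS DP gives dp[8][9] = 4, so this is optimal.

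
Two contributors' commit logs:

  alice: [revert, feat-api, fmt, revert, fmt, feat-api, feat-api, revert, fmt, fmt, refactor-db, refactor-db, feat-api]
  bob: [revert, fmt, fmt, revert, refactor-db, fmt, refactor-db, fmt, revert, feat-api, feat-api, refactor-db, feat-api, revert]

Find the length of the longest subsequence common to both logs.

Taking revert (alice #1, bob #1), then fmt (alice #3, bob #3), then revert (alice #4, bob #4), then fmt (alice #5, bob #8), then feat-api (alice #6, bob #10), then feat-api (alice #7, bob #11), then refactor-db (alice #12, bob #12), then feat-api (alice #13, bob #13) gives a common subsequence of length 8, and the DP table's final entry dp[13][14] is also 8, so no common subsequence is longer.

8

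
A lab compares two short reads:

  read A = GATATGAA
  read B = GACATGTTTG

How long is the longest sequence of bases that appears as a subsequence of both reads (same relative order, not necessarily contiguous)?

5

Let dp[i][j] be the LCS length of the first i bases of read A and the first j bases of read B. dp[i][j] = dp[i-1][j-1]+1 when the i-th and j-th bases match, else max(dp[i-1][j], dp[i][j-1]).
    ·  G  A  C  A  T  G  T  T  T  G
 ·  0  0  0  0  0  0  0  0  0  0  0
 G  0  1  1  1  1  1  1  1  1  1  1
 A  0  1  2  2  2  2  2  2  2  2  2
 T  0  1  2  2  2  3  3  3  3  3  3
 A  0  1  2  2  3  3  3  3  3  3  3
 T  0  1  2  2  3  4  4  4  4  4  4
 G  0  1  2  2  3  4  5  5  5  5  5
 A  0  1  2  2  3  4  5  5  5  5  5
 A  0  1  2  2  3  4  5  5  5  5  5
dp[8][10] = 5. One LCS (by backtracking along matches): GATTG.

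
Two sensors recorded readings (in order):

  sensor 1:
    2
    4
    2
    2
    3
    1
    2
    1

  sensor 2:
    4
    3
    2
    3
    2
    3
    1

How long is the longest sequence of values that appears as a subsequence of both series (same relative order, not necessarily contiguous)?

Taking 4 (sensor 1 #2, sensor 2 #1), then 2 (sensor 1 #3, sensor 2 #3), then 2 (sensor 1 #4, sensor 2 #5), then 3 (sensor 1 #5, sensor 2 #6), then 1 (sensor 1 #8, sensor 2 #7) gives a common subsequence of length 5. Since dp[8][7] = 5, nothing longer is possible.

5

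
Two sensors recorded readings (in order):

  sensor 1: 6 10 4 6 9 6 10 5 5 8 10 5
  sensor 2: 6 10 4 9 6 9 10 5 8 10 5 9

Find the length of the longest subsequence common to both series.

Let dp[i][j] be the LCS length of the first i values of sensor 1 and the first j values of sensor 2. dp[i][j] = dp[i-1][j-1]+1 when the i-th and j-th values match, else max(dp[i-1][j], dp[i][j-1]).
    ·  6 10  4  9  6  9 10  5  8 10  5  9
 ·  0  0  0  0  0  0  0  0  0  0  0  0  0
 6  0  1  1  1  1  1  1  1  1  1  1  1  1
10  0  1  2  2  2  2  2  2  2  2  2  2  2
 4  0  1  2  3  3  3  3  3  3  3  3  3  3
 6  0  1  2  3  3  4  4  4  4  4  4  4  4
 9  0  1  2  3  4  4  5  5  5  5  5  5  5
 6  0  1  2  3  4  5  5  5  5  5  5  5  5
10  0  1  2  3  4  5  5  6  6  6  6  6  6
 5  0  1  2  3  4  5  5  6  7  7  7  7  7
 5  0  1  2  3  4  5  5  6  7  7  7  8  8
 8  0  1  2  3  4  5  5  6  7  8  8  8  8
10  0  1  2  3  4  5  5  6  7  8  9  9  9
 5  0  1  2  3  4  5  5  6  7  8  9 10 10
dp[12][12] = 10. One LCS (by backtracking along matches): 6, 10, 4, 6, 9, 10, 5, 8, 10, 5.

10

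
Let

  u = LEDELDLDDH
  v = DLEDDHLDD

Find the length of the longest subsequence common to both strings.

7

Pick L at u[1]=v[2], E at u[2]=v[3], D at u[3]=v[4], D at u[6]=v[5], L at u[7]=v[7], D at u[8]=v[8], D at u[9]=v[9]; all 7 characters appear in both, in order. The LCS DP gives dp[10][9] = 7, so this is optimal.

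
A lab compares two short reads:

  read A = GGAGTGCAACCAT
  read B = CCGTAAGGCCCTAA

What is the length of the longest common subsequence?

8

One common subsequence of length 8: G (read A #1, read B #3), A (read A #3, read B #6), G (read A #4, read B #7), G (read A #6, read B #8), C (read A #7, read B #9), C (read A #10, read B #10), C (read A #11, read B #11), A (read A #12, read B #14). Since dp[13][14] = 8, nothing longer is possible.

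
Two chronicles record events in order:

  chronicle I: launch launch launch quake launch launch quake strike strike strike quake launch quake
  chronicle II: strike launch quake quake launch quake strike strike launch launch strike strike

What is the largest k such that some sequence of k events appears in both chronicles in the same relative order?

7

Match launch [1,2], then launch [3,5], then quake [4,6], then launch [5,9], then launch [6,10], then strike [9,11], then strike [10,12] — 7 events in the same relative order in both, and the DP table's final entry dp[13][12] is also 7, so no common subsequence is longer.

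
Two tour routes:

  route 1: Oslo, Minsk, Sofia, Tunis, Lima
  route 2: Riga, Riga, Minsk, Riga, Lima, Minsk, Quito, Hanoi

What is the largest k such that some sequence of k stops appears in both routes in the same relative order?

Match Minsk at route 1[2]=route 2[3], Lima at route 1[5]=route 2[5] — 2 stops in the same relative order in both. The LCS DP gives dp[5][8] = 2, so this is optimal.

2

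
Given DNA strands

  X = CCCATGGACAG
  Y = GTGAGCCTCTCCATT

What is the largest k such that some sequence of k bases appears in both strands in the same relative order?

Pick C (X #1, Y #6), then C (X #2, Y #7), then C (X #3, Y #9), then T (X #5, Y #10), then C (X #9, Y #12), then A (X #10, Y #13); all 6 bases appear in both, in order, and the DP table's final entry dp[11][15] is also 6, so no common subsequence is longer.

6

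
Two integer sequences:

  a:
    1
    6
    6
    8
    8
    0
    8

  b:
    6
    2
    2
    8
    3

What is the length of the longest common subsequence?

Let dp[i][j] be the LCS length of the first i values of a and the first j values of b. dp[i][j] = dp[i-1][j-1]+1 when the i-th and j-th values match, else max(dp[i-1][j], dp[i][j-1]).
    ·  6  2  2  8  3
 ·  0  0  0  0  0  0
 1  0  0  0  0  0  0
 6  0  1  1  1  1  1
 6  0  1  1  1  1  1
 8  0  1  1  1  2  2
 8  0  1  1  1  2  2
 0  0  1  1  1  2  2
 8  0  1  1  1  2  2
dp[7][5] = 2. One LCS (by backtracking along matches): 6, 8.

2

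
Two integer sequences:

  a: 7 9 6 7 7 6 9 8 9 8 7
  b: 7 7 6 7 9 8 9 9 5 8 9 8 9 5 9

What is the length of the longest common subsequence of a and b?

7

Taking 7 (a #1, b #2), then 6 (a #3, b #3), then 7 (a #4, b #4), then 9 (a #7, b #8), then 8 (a #8, b #10), then 9 (a #9, b #11), then 8 (a #10, b #12) gives a common subsequence of length 7. The LCS DP gives dp[11][15] = 7, so this is optimal.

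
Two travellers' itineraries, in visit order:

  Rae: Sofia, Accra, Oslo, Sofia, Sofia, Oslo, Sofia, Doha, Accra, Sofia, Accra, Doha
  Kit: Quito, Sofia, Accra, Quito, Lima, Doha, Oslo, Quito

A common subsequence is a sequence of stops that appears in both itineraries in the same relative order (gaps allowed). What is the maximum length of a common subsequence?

3

Pick Sofia at Rae[1]=Kit[2], then Accra at Rae[2]=Kit[3], then Oslo at Rae[3]=Kit[7]; all 3 stops appear in both, in order. dp[12][8] = 3 confirms this is the maximum.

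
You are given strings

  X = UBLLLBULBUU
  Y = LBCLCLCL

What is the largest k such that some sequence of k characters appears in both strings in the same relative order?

One common subsequence of length 4: B [2,2]; then L [3,4]; then L [4,6]; then L [8,8]. The LCS DP gives dp[11][8] = 4, so this is optimal.

4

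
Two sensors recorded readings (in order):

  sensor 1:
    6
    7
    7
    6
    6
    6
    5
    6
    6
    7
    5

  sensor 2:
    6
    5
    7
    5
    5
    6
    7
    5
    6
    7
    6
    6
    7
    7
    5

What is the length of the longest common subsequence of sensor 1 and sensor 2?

8

Match 6 (sensor 1 #1, sensor 2 #1); then 7 (sensor 1 #2, sensor 2 #3); then 7 (sensor 1 #3, sensor 2 #7); then 6 (sensor 1 #4, sensor 2 #9); then 6 (sensor 1 #5, sensor 2 #11); then 6 (sensor 1 #6, sensor 2 #12); then 7 (sensor 1 #10, sensor 2 #14); then 5 (sensor 1 #11, sensor 2 #15) — 8 values in the same relative order in both. The LCS DP gives dp[11][15] = 8, so this is optimal.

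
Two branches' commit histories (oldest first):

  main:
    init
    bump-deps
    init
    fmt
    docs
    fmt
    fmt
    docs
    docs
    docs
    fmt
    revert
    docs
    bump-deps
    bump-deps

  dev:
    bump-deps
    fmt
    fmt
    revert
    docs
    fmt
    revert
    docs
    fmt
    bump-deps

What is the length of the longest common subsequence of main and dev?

8

Taking bump-deps [2,1], fmt [4,2], fmt [6,3], docs [10,5], fmt [11,6], revert [12,7], docs [13,8], bump-deps [15,10] gives a common subsequence of length 8. dp[15][10] = 8 confirms this is the maximum.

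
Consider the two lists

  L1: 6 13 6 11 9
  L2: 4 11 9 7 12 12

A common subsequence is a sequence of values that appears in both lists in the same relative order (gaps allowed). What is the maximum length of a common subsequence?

2

Taking 11 at L1[4]=L2[2]; then 9 at L1[5]=L2[3] gives a common subsequence of length 2, and the DP table's final entry dp[5][6] is also 2, so no common subsequence is longer.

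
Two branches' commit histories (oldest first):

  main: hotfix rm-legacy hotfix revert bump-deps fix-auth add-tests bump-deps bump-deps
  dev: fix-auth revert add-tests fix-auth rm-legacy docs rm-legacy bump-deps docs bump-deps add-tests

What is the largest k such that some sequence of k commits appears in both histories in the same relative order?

Match revert (main #4, dev #2); then fix-auth (main #6, dev #4); then bump-deps (main #8, dev #8); then bump-deps (main #9, dev #10) — 4 commits in the same relative order in both. The LCS DP gives dp[9][11] = 4, so this is optimal.

4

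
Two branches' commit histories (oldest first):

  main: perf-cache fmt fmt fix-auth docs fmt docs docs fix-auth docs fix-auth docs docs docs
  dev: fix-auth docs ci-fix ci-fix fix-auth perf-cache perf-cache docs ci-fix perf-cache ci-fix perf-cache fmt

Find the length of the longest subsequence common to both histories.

4

Pick fix-auth (main #4, dev #1), then docs (main #5, dev #2), then fix-auth (main #9, dev #5), then docs (main #10, dev #8); all 4 commits appear in both, in order. Since dp[14][13] = 4, nothing longer is possible.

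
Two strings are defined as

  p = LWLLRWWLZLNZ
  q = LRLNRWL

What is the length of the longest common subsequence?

5

One common subsequence of length 5: L [1,1]; then L [3,3]; then R [5,5]; then W [7,6]; then L [10,7]. The LCS DP gives dp[12][7] = 5, so this is optimal.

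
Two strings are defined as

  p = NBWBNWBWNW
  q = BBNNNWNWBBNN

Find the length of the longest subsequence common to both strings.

6

Taking N at p[1]=q[5]; then W at p[3]=q[6]; then N at p[5]=q[7]; then W at p[6]=q[8]; then B at p[7]=q[10]; then N at p[9]=q[12] gives a common subsequence of length 6. The LCS DP gives dp[10][12] = 6, so this is optimal.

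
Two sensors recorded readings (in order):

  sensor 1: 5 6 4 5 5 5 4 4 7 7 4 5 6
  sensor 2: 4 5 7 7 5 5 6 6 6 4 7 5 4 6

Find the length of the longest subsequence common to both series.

8

Taking 4 [3,1] → 5 [4,2] → 5 [5,5] → 5 [6,6] → 4 [8,10] → 7 [9,11] → 4 [11,13] → 6 [13,14] gives a common subsequence of length 8, and the DP table's final entry dp[13][14] is also 8, so no common subsequence is longer.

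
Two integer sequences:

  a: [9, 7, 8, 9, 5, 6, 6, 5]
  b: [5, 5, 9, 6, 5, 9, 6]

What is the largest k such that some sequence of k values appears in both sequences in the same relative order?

Let dp[i][j] be the LCS length of the first i values of a and the first j values of b. dp[i][j] = dp[i-1][j-1]+1 when the i-th and j-th values match, else max(dp[i-1][j], dp[i][j-1]).
    ·  5  5  9  6  5  9  6
 ·  0  0  0  0  0  0  0  0
 9  0  0  0  1  1  1  1  1
 7  0  0  0  1  1  1  1  1
 8  0  0  0  1  1  1  1  1
 9  0  0  0  1  1  1  2  2
 5  0  1  1  1  1  2  2  2
 6  0  1  1  1  2  2  2  3
 6  0  1  1  1  2  2  2  3
 5  0  1  2  2  2  3  3  3
dp[8][7] = 3. One LCS (by backtracking along matches): 9, 9, 6.

3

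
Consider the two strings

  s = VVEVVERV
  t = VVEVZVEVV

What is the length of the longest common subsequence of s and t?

Let dp[i][j] be the LCS length of the first i characters of s and the first j characters of t. dp[i][j] = dp[i-1][j-1]+1 when the i-th and j-th characters match, else max(dp[i-1][j], dp[i][j-1]).
    ·  V  V  E  V  Z  V  E  V  V
 ·  0  0  0  0  0  0  0  0  0  0
 V  0  1  1  1  1  1  1  1  1  1
 V  0  1  2  2  2  2  2  2  2  2
 E  0  1  2  3  3  3  3  3  3  3
 V  0  1  2  3  4  4  4  4  4  4
 V  0  1  2  3  4  4  5  5  5  5
 E  0  1  2  3  4  4  5  6  6  6
 R  0  1  2  3  4  4  5  6  6  6
 V  0  1  2  3  4  4  5  6  7  7
dp[8][9] = 7. One LCS (by backtracking along matches): VVEVVEV.

7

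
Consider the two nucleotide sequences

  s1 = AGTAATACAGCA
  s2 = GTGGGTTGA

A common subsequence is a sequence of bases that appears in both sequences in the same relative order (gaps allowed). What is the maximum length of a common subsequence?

Pick G at s1[2]=s2[5], T at s1[3]=s2[6], T at s1[6]=s2[7], G at s1[10]=s2[8], A at s1[12]=s2[9]; all 5 bases appear in both, in order. The LCS DP gives dp[12][9] = 5, so this is optimal.

5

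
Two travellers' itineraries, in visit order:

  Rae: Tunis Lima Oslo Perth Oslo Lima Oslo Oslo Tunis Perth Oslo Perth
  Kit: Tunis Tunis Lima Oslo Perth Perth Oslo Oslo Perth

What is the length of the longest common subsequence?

Pick Tunis at Rae[1]=Kit[2], Lima at Rae[2]=Kit[3], Oslo at Rae[3]=Kit[4], Perth at Rae[4]=Kit[6], Oslo at Rae[8]=Kit[7], Oslo at Rae[11]=Kit[8], Perth at Rae[12]=Kit[9]; all 7 stops appear in both, in order. The LCS DP gives dp[12][9] = 7, so this is optimal.

7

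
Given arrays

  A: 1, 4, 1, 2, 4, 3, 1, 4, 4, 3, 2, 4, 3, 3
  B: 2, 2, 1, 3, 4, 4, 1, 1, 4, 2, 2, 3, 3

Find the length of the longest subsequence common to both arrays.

8

Taking 1 (A #1, B #3), then 4 (A #2, B #6), then 1 (A #3, B #7), then 1 (A #7, B #8), then 4 (A #8, B #9), then 2 (A #11, B #11), then 3 (A #13, B #12), then 3 (A #14, B #13) gives a common subsequence of length 8. Since dp[14][13] = 8, nothing longer is possible.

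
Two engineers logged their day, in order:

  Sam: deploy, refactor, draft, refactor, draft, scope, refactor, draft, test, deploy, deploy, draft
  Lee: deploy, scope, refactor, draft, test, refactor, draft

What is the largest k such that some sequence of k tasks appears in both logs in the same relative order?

Taking deploy [1,1], then scope [6,2], then refactor [7,3], then draft [8,4], then test [9,5], then draft [12,7] gives a common subsequence of length 6. Since dp[12][7] = 6, nothing longer is possible.

6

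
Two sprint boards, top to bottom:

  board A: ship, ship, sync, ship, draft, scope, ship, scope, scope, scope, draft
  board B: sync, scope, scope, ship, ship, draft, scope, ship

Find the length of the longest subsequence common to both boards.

Taking ship [2,4], ship [4,5], draft [5,6], scope [6,7], ship [7,8] gives a common subsequence of length 5. The LCS DP gives dp[11][8] = 5, so this is optimal.

5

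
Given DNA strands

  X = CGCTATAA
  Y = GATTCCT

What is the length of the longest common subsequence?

3

Match C [1,5], then C [3,6], then T [6,7] — 3 bases in the same relative order in both, and the DP table's final entry dp[8][7] is also 3, so no common subsequence is longer.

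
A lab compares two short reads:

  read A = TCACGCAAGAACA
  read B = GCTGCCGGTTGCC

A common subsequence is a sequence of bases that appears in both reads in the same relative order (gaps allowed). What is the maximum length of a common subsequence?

Match T [1,3] → C [2,5] → C [4,6] → G [5,11] → C [6,12] → C [12,13] — 6 bases in the same relative order in both. Since dp[13][13] = 6, nothing longer is possible.

6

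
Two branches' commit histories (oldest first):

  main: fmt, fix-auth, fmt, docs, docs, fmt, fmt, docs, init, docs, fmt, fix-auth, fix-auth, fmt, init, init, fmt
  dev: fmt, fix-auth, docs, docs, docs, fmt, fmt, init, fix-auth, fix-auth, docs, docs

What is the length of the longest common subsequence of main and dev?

9

Match fmt [1,1]; then fix-auth [2,2]; then docs [4,4]; then docs [5,5]; then fmt [6,6]; then fmt [7,7]; then init [9,8]; then fix-auth [12,9]; then fix-auth [13,10] — 9 commits in the same relative order in both. The LCS DP gives dp[17][12] = 9, so this is optimal.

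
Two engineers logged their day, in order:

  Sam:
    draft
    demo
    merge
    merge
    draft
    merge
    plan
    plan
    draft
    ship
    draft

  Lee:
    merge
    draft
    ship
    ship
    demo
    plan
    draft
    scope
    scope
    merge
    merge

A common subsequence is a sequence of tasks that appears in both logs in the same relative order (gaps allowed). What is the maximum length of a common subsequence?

Taking draft at Sam[1]=Lee[2] → demo at Sam[2]=Lee[5] → merge at Sam[4]=Lee[10] → merge at Sam[6]=Lee[11] gives a common subsequence of length 4, and the DP table's final entry dp[11][11] is also 4, so no common subsequence is longer.

4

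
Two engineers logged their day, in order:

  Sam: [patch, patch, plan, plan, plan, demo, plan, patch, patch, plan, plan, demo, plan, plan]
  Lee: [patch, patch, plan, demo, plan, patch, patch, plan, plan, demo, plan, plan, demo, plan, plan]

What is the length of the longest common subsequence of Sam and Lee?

Taking patch [1,1], then patch [2,2], then plan [5,3], then demo [6,4], then plan [7,5], then patch [8,6], then patch [9,7], then plan [10,11], then plan [11,12], then demo [12,13], then plan [13,14], then plan [14,15] gives a common subsequence of length 12. Since dp[14][15] = 12, nothing longer is possible.

12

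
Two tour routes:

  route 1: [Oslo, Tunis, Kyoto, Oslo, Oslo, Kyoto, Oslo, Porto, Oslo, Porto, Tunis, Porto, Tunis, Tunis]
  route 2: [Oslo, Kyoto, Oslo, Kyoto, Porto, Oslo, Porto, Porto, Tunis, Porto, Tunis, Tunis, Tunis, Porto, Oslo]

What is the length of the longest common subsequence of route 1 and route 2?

11

One common subsequence of length 11: Oslo [1,1] → Kyoto [3,2] → Oslo [5,3] → Kyoto [6,4] → Oslo [7,6] → Porto [8,7] → Porto [10,8] → Tunis [11,9] → Porto [12,10] → Tunis [13,12] → Tunis [14,13]. The LCS DP gives dp[14][15] = 11, so this is optimal.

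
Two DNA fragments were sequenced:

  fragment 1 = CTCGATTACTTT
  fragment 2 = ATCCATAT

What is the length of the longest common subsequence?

6

Let dp[i][j] be the LCS length of the first i bases of fragment 1 and the first j bases of fragment 2. dp[i][j] = dp[i-1][j-1]+1 when the i-th and j-th bases match, else max(dp[i-1][j], dp[i][j-1]).
    ·  A  T  C  C  A  T  A  T
 ·  0  0  0  0  0  0  0  0  0
 C  0  0  0  1  1  1  1  1  1
 T  0  0  1  1  1  1  2  2  2
 C  0  0  1  2  2  2  2  2  2
 G  0  0  1  2  2  2  2  2  2
 A  0  1  1  2  2  3  3  3  3
 T  0  1  2  2  2  3  4  4  4
 T  0  1  2  2  2  3  4  4  5
 A  0  1  2  2  2  3  4  5  5
 C  0  1  2  3  3  3  4  5  5
 T  0  1  2  3  3  3  4  5  6
 T  0  1  2  3  3  3  4  5  6
 T  0  1  2  3  3  3  4  5  6
dp[12][8] = 6. One LCS (by backtracking along matches): CCATAT.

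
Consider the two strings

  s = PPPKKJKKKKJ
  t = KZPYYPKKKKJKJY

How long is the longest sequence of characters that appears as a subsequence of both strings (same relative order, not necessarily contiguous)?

Match P [1,3], P [3,6], K [4,7], K [5,8], K [7,9], K [8,10], K [10,12], J [11,13] — 8 characters in the same relative order in both, and the DP table's final entry dp[11][14] is also 8, so no common subsequence is longer.

8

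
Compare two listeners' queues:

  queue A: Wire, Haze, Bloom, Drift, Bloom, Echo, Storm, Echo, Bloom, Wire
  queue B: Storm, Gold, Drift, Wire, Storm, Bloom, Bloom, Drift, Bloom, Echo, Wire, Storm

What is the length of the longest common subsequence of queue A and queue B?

6

Taking Wire at queue A[1]=queue B[4]; then Bloom at queue A[3]=queue B[7]; then Drift at queue A[4]=queue B[8]; then Bloom at queue A[5]=queue B[9]; then Echo at queue A[6]=queue B[10]; then Storm at queue A[7]=queue B[12] gives a common subsequence of length 6. Since dp[10][12] = 6, nothing longer is possible.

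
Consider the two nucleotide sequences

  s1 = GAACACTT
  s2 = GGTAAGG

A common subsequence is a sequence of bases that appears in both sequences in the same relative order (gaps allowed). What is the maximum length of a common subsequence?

3

Let dp[i][j] be the LCS length of the first i bases of s1 and the first j bases of s2. dp[i][j] = dp[i-1][j-1]+1 when the i-th and j-th bases match, else max(dp[i-1][j], dp[i][j-1]).
    ·  G  G  T  A  A  G  G
 ·  0  0  0  0  0  0  0  0
 G  0  1  1  1  1  1  1  1
 A  0  1  1  1  2  2  2  2
 A  0  1  1  1  2  3  3  3
 C  0  1  1  1  2  3  3  3
 A  0  1  1  1  2  3  3  3
 C  0  1  1  1  2  3  3  3
 T  0  1  1  2  2  3  3  3
 T  0  1  1  2  2  3  3  3
dp[8][7] = 3. One LCS (by backtracking along matches): GAA.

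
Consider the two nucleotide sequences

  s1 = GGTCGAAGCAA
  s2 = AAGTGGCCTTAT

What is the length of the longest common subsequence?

Let dp[i][j] be the LCS length of the first i bases of s1 and the first j bases of s2. dp[i][j] = dp[i-1][j-1]+1 when the i-th and j-th bases match, else max(dp[i-1][j], dp[i][j-1]).
    ·  A  A  G  T  G  G  C  C  T  T  A  T
 ·  0  0  0  0  0  0  0  0  0  0  0  0  0
 G  0  0  0  1  1  1  1  1  1  1  1  1  1
 G  0  0  0  1  1  2  2  2  2  2  2  2  2
 T  0  0  0  1  2  2  2  2  2  3  3  3  3
 C  0  0  0  1  2  2  2  3  3  3  3  3  3
 G  0  0  0  1  2  3  3  3  3  3  3  3  3
 A  0  1  1  1  2  3  3  3  3  3  3  4  4
 A  0  1  2  2  2  3  3  3  3  3  3  4  4
 G  0  1  2  3  3  3  4  4  4  4  4  4  4
 C  0  1  2  3  3  3  4  5  5  5  5  5  5
 A  0  1  2  3  3  3  4  5  5  5  5  6  6
 A  0  1  2  3  3  3  4  5  5  5  5  6  6
dp[11][12] = 6. One LCS (by backtracking along matches): GTGGCA.

6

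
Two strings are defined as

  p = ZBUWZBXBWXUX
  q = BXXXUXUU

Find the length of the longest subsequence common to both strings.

Let dp[i][j] be the LCS length of the first i characters of p and the first j characters of q. dp[i][j] = dp[i-1][j-1]+1 when the i-th and j-th characters match, else max(dp[i-1][j], dp[i][j-1]).
    ·  B  X  X  X  U  X  U  U
 ·  0  0  0  0  0  0  0  0  0
 Z  0  0  0  0  0  0  0  0  0
 B  0  1  1  1  1  1  1  1  1
 U  0  1  1  1  1  2  2  2  2
 W  0  1  1  1  1  2  2  2  2
 Z  0  1  1  1  1  2  2  2  2
 B  0  1  1  1  1  2  2  2  2
 X  0  1  2  2  2  2  3  3  3
 B  0  1  2  2  2  2  3  3  3
 W  0  1  2  2  2  2  3  3  3
 X  0  1  2  3  3  3  3  3  3
 U  0  1  2  3  3  4  4  4  4
 X  0  1  2  3  4  4  5  5  5
dp[12][8] = 5. One LCS (by backtracking along matches): BXXUX.

5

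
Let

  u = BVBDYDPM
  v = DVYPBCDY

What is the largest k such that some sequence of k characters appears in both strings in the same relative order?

Match V (u #2, v #2) → B (u #3, v #5) → D (u #4, v #7) → Y (u #5, v #8) — 4 characters in the same relative order in both. dp[8][8] = 4 confirms this is the maximum.

4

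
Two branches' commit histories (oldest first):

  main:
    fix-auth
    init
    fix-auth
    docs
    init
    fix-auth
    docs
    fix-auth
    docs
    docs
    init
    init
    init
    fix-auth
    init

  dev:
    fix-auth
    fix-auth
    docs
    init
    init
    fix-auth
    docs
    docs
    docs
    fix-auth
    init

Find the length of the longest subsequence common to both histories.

10

Match fix-auth (main #1, dev #1), fix-auth (main #3, dev #2), docs (main #4, dev #3), init (main #5, dev #5), fix-auth (main #6, dev #6), docs (main #7, dev #7), docs (main #9, dev #8), docs (main #10, dev #9), fix-auth (main #14, dev #10), init (main #15, dev #11) — 10 commits in the same relative order in both. Since dp[15][11] = 10, nothing longer is possible.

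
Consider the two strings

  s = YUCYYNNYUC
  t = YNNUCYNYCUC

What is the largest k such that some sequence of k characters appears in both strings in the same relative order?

Taking Y [1,1], U [2,4], C [3,5], Y [5,6], N [7,7], Y [8,8], U [9,10], C [10,11] gives a common subsequence of length 8. Since dp[10][11] = 8, nothing longer is possible.

8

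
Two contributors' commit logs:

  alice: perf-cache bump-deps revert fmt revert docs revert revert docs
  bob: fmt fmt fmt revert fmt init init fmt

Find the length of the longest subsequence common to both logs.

2

Match revert (alice #3, bob #4) → fmt (alice #4, bob #8) — 2 commits in the same relative order in both. Since dp[9][8] = 2, nothing longer is possible.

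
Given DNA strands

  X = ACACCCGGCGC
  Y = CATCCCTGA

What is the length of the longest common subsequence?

6

Pick C at X[2]=Y[1]; then A at X[3]=Y[2]; then C at X[4]=Y[4]; then C at X[5]=Y[5]; then C at X[6]=Y[6]; then G at X[7]=Y[8]; all 6 bases appear in both, in order, and the DP table's final entry dp[11][9] is also 6, so no common subsequence is longer.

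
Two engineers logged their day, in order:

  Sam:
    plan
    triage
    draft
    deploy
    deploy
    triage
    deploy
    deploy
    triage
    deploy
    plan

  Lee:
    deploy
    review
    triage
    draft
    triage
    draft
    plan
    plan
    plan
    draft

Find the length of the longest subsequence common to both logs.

Pick triage at Sam[2]=Lee[3], draft at Sam[3]=Lee[4], triage at Sam[6]=Lee[5], plan at Sam[11]=Lee[9]; all 4 tasks appear in both, in order. dp[11][10] = 4 confirms this is the maximum.

4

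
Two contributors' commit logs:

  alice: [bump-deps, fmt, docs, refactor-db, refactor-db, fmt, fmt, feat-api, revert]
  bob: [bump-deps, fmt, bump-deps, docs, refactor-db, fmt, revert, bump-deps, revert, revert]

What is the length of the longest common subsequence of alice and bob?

Taking bump-deps [1,1], then fmt [2,2], then docs [3,4], then refactor-db [5,5], then fmt [6,6], then revert [9,10] gives a common subsequence of length 6. dp[9][10] = 6 confirms this is the maximum.

6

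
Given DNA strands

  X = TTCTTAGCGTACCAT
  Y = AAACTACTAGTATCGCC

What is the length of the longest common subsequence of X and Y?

Match T [1,5]; then C [3,7]; then T [4,8]; then T [5,11]; then A [6,12]; then C [8,14]; then G [9,15]; then C [12,16]; then C [13,17] — 9 bases in the same relative order in both. Since dp[15][17] = 9, nothing longer is possible.

9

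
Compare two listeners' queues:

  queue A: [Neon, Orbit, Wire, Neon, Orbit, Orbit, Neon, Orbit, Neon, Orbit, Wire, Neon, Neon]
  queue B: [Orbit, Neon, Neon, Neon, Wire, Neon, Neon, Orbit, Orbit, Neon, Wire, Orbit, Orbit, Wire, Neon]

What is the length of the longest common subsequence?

10

Match Neon (queue A #1, queue B #4), Wire (queue A #3, queue B #5), Neon (queue A #4, queue B #7), Orbit (queue A #5, queue B #8), Orbit (queue A #6, queue B #9), Neon (queue A #7, queue B #10), Orbit (queue A #8, queue B #12), Orbit (queue A #10, queue B #13), Wire (queue A #11, queue B #14), Neon (queue A #13, queue B #15) — 10 songs in the same relative order in both. dp[13][15] = 10 confirms this is the maximum.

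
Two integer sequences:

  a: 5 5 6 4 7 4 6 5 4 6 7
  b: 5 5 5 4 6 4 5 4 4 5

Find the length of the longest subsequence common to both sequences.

6

Match 5 at a[1]=b[2]; then 5 at a[2]=b[3]; then 6 at a[3]=b[5]; then 4 at a[4]=b[8]; then 4 at a[6]=b[9]; then 5 at a[8]=b[10] — 6 values in the same relative order in both, and the DP table's final entry dp[11][10] is also 6, so no common subsequence is longer.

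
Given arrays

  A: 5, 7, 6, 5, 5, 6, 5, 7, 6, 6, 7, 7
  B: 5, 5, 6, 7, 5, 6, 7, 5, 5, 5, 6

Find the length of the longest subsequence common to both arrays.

7

Let dp[i][j] be the LCS length of the first i values of A and the first j values of B. dp[i][j] = dp[i-1][j-1]+1 when the i-th and j-th values match, else max(dp[i-1][j], dp[i][j-1]).
    ·  5  5  6  7  5  6  7  5  5  5  6
 ·  0  0  0  0  0  0  0  0  0  0  0  0
 5  0  1  1  1  1  1  1  1  1  1  1  1
 7  0  1  1  1  2  2  2  2  2  2  2  2
 6  0  1  1  2  2  2  3  3  3  3  3  3
 5  0  1  2  2  2  3  3  3  4  4  4  4
 5  0  1  2  2  2  3  3  3  4  5  5  5
 6  0  1  2  3  3  3  4  4  4  5  5  6
 5  0  1  2  3  3  4  4  4  5  5  6  6
 7  0  1  2  3  4  4  4  5  5  5  6  6
 6  0  1  2  3  4  4  5  5  5  5  6  7
 6  0  1  2  3  4  4  5  5  5  5  6  7
 7  0  1  2  3  4  4  5  6  6  6  6  7
 7  0  1  2  3  4  4  5  6  6  6  6  7
dp[12][11] = 7. One LCS (by backtracking along matches): 5, 7, 6, 5, 5, 5, 6.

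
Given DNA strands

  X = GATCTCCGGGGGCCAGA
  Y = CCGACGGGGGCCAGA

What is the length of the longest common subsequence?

One common subsequence of length 13: G at X[1]=Y[3]; then A at X[2]=Y[4]; then C at X[7]=Y[5]; then G at X[8]=Y[6]; then G at X[9]=Y[7]; then G at X[10]=Y[8]; then G at X[11]=Y[9]; then G at X[12]=Y[10]; then C at X[13]=Y[11]; then C at X[14]=Y[12]; then A at X[15]=Y[13]; then G at X[16]=Y[14]; then A at X[17]=Y[15]. Since dp[17][15] = 13, nothing longer is possible.

13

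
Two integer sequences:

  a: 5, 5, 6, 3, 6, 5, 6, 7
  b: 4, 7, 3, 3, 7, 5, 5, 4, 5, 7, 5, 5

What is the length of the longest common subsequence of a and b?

Let dp[i][j] be the LCS length of the first i values of a and the first j values of b. dp[i][j] = dp[i-1][j-1]+1 when the i-th and j-th values match, else max(dp[i-1][j], dp[i][j-1]).
    ·  4  7  3  3  7  5  5  4  5  7  5  5
 ·  0  0  0  0  0  0  0  0  0  0  0  0  0
 5  0  0  0  0  0  0  1  1  1  1  1  1  1
 5  0  0  0  0  0  0  1  2  2  2  2  2  2
 6  0  0  0  0  0  0  1  2  2  2  2  2  2
 3  0  0  0  1  1  1  1  2  2  2  2  2  2
 6  0  0  0  1  1  1  1  2  2  2  2  2  2
 5  0  0  0  1  1  1  2  2  2  3  3  3  3
 6  0  0  0  1  1  1  2  2  2  3  3  3  3
 7  0  0  1  1  1  2  2  2  2  3  4  4  4
dp[8][12] = 4. One LCS (by backtracking along matches): 5, 5, 5, 7.

4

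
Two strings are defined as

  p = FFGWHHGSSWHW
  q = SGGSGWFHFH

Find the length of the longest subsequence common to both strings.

One common subsequence of length 5: G at p[3]=q[2] → G at p[7]=q[3] → S at p[8]=q[4] → W at p[10]=q[6] → H at p[11]=q[10]. Since dp[12][10] = 5, nothing longer is possible.

5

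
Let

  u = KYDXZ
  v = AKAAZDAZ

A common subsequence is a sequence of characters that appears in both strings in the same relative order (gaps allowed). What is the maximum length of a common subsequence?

3

Taking K [1,2], then D [3,6], then Z [5,8] gives a common subsequence of length 3. dp[5][8] = 3 confirms this is the maximum.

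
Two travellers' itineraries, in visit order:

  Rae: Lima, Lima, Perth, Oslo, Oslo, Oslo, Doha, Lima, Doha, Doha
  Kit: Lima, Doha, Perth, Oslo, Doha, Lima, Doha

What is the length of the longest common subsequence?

Taking Lima (Rae #1, Kit #1), then Perth (Rae #3, Kit #3), then Oslo (Rae #6, Kit #4), then Doha (Rae #7, Kit #5), then Lima (Rae #8, Kit #6), then Doha (Rae #10, Kit #7) gives a common subsequence of length 6. dp[10][7] = 6 confirms this is the maximum.

6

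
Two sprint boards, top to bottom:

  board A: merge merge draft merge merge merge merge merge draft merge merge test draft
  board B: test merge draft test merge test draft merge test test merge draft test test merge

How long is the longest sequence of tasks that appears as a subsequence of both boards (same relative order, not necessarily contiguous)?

Match merge (board A #1, board B #2) → merge (board A #2, board B #5) → draft (board A #3, board B #7) → merge (board A #4, board B #8) → merge (board A #8, board B #11) → draft (board A #9, board B #12) → merge (board A #11, board B #15) — 7 tasks in the same relative order in both. dp[13][15] = 7 confirms this is the maximum.

7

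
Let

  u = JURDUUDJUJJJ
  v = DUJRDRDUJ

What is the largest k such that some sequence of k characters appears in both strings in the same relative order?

6

Let dp[i][j] be the LCS length of the first i characters of u and the first j characters of v. dp[i][j] = dp[i-1][j-1]+1 when the i-th and j-th characters match, else max(dp[i-1][j], dp[i][j-1]).
    ·  D  U  J  R  D  R  D  U  J
 ·  0  0  0  0  0  0  0  0  0  0
 J  0  0  0  1  1  1  1  1  1  1
 U  0  0  1  1  1  1  1  1  2  2
 R  0  0  1  1  2  2  2  2  2  2
 D  0  1  1  1  2  3  3  3  3  3
 U  0  1  2  2  2  3  3  3  4  4
 U  0  1  2  2  2  3  3  3  4  4
 D  0  1  2  2  2  3  3  4  4  4
 J  0  1  2  3  3  3  3  4  4  5
 U  0  1  2  3  3  3  3  4  5  5
 J  0  1  2  3  3  3  3  4  5  6
 J  0  1  2  3  3  3  3  4  5  6
 J  0  1  2  3  3  3  3  4  5  6
dp[12][9] = 6. One LCS (by backtracking along matches): JRDDUJ.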